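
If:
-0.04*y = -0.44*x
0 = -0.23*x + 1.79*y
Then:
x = 0.00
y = 0.00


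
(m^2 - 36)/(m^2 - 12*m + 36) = (m + 6)/(m - 6)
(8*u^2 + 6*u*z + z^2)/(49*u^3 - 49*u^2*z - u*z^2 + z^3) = (8*u^2 + 6*u*z + z^2)/(49*u^3 - 49*u^2*z - u*z^2 + z^3)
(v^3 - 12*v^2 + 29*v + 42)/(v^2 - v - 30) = (v^2 - 6*v - 7)/(v + 5)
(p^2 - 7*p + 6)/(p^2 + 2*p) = (p^2 - 7*p + 6)/(p*(p + 2))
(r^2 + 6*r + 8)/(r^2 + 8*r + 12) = (r + 4)/(r + 6)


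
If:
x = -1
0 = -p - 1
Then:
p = -1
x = -1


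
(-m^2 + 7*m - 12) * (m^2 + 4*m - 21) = -m^4 + 3*m^3 + 37*m^2 - 195*m + 252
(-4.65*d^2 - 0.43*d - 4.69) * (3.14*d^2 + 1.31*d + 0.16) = -14.601*d^4 - 7.4417*d^3 - 16.0339*d^2 - 6.2127*d - 0.7504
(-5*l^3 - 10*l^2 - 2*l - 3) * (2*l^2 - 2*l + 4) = -10*l^5 - 10*l^4 - 4*l^3 - 42*l^2 - 2*l - 12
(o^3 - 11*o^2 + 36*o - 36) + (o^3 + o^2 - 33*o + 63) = 2*o^3 - 10*o^2 + 3*o + 27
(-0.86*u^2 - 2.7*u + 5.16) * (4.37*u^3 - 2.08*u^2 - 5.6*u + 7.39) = -3.7582*u^5 - 10.0102*u^4 + 32.9812*u^3 - 1.9682*u^2 - 48.849*u + 38.1324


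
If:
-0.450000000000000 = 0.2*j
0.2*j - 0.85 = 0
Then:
No Solution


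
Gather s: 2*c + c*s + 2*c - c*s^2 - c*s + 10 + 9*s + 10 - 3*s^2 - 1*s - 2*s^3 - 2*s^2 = 4*c - 2*s^3 + s^2*(-c - 5) + 8*s + 20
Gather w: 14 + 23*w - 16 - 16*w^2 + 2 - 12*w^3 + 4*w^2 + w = -12*w^3 - 12*w^2 + 24*w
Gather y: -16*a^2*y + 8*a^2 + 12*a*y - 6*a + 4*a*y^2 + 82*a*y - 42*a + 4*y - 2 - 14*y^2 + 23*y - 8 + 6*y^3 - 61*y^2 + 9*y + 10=8*a^2 - 48*a + 6*y^3 + y^2*(4*a - 75) + y*(-16*a^2 + 94*a + 36)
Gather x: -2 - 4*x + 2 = -4*x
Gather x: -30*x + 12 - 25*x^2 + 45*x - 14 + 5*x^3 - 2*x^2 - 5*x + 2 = 5*x^3 - 27*x^2 + 10*x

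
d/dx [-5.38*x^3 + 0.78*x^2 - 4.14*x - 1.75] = -16.14*x^2 + 1.56*x - 4.14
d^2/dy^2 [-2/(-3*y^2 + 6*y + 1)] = 12*(3*y^2 - 6*y - 12*(y - 1)^2 - 1)/(-3*y^2 + 6*y + 1)^3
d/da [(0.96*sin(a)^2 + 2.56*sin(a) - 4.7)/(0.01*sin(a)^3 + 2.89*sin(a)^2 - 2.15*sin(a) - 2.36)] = (-0.0096*sin(a)^4 - 0.0512000000000006*sin(a)^3 - 9.3214*sin(a)^2 + 22.6348*sin(a) - 16.1466)*cos(a)/(0.0001*sin(a)^6 + 0.0578*sin(a)^5 + 8.3091*sin(a)^4 - 12.4742*sin(a)^3 - 9.0183*sin(a)^2 + 10.148*sin(a) + 5.5696)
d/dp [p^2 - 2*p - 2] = 2*p - 2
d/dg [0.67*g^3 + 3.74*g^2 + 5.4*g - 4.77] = 2.01*g^2 + 7.48*g + 5.4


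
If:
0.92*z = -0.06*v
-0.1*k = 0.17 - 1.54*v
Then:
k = -236.133333333333*z - 1.7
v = -15.3333333333333*z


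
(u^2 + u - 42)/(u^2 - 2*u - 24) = (u + 7)/(u + 4)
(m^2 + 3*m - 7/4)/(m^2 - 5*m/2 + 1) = (m + 7/2)/(m - 2)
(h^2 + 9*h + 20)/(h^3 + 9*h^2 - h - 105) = (h + 4)/(h^2 + 4*h - 21)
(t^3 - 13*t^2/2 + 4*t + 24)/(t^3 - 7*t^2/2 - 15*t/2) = (t^2 - 8*t + 16)/(t*(t - 5))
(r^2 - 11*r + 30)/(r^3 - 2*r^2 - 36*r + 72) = (r - 5)/(r^2 + 4*r - 12)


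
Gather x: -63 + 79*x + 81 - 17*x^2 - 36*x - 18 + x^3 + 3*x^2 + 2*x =x^3 - 14*x^2 + 45*x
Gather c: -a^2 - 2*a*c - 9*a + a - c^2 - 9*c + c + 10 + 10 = -a^2 - 8*a - c^2 + c*(-2*a - 8) + 20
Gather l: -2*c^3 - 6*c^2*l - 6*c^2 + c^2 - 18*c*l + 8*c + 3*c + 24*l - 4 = -2*c^3 - 5*c^2 + 11*c + l*(-6*c^2 - 18*c + 24) - 4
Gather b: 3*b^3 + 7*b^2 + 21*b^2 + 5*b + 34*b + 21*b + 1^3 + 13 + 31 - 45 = 3*b^3 + 28*b^2 + 60*b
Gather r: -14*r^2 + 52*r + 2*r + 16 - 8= -14*r^2 + 54*r + 8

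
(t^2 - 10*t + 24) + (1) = t^2 - 10*t + 25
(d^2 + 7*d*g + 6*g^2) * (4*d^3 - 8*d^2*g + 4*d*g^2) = 4*d^5 + 20*d^4*g - 28*d^3*g^2 - 20*d^2*g^3 + 24*d*g^4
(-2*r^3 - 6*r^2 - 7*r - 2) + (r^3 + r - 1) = -r^3 - 6*r^2 - 6*r - 3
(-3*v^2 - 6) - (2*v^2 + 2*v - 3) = -5*v^2 - 2*v - 3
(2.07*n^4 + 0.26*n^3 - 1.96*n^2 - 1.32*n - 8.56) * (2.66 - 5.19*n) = -10.7433*n^5 + 4.1568*n^4 + 10.864*n^3 + 1.6372*n^2 + 40.9152*n - 22.7696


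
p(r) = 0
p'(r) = 0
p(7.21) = 0.00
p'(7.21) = 0.00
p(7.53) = 0.00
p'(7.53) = 0.00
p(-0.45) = 0.00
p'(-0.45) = 0.00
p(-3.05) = 0.00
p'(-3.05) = 0.00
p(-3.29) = 0.00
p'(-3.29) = 0.00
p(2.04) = 0.00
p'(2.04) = 0.00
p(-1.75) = 0.00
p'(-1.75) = 0.00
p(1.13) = 0.00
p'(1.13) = 0.00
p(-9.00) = 0.00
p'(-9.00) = 0.00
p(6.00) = 0.00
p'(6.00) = 0.00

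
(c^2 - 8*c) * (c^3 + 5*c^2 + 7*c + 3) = c^5 - 3*c^4 - 33*c^3 - 53*c^2 - 24*c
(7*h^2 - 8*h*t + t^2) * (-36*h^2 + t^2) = -252*h^4 + 288*h^3*t - 29*h^2*t^2 - 8*h*t^3 + t^4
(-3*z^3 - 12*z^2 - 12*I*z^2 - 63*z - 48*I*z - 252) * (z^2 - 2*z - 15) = -3*z^5 - 6*z^4 - 12*I*z^4 + 6*z^3 - 24*I*z^3 + 54*z^2 + 276*I*z^2 + 1449*z + 720*I*z + 3780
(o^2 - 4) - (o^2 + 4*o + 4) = -4*o - 8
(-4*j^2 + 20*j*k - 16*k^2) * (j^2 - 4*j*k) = -4*j^4 + 36*j^3*k - 96*j^2*k^2 + 64*j*k^3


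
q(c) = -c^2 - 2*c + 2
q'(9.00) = -20.00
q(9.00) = -97.00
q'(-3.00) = 4.00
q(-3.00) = -1.00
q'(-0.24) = -1.52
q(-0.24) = 2.42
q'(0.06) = -2.12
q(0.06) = 1.88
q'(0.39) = -2.78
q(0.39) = 1.07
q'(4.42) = -10.84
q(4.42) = -26.38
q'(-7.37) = 12.74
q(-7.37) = -37.58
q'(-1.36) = 0.72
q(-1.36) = 2.87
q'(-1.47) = 0.94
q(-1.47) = 2.78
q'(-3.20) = 4.40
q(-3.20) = -1.84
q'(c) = -2*c - 2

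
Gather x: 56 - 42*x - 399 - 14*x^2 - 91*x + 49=-14*x^2 - 133*x - 294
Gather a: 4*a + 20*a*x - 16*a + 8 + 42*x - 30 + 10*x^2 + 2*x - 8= a*(20*x - 12) + 10*x^2 + 44*x - 30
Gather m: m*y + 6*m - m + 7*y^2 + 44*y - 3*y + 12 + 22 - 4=m*(y + 5) + 7*y^2 + 41*y + 30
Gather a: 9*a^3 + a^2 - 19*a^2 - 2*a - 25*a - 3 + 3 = 9*a^3 - 18*a^2 - 27*a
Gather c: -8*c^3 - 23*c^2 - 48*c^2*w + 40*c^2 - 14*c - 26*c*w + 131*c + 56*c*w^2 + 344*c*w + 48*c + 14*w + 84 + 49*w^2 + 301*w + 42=-8*c^3 + c^2*(17 - 48*w) + c*(56*w^2 + 318*w + 165) + 49*w^2 + 315*w + 126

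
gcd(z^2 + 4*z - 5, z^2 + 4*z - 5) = z^2 + 4*z - 5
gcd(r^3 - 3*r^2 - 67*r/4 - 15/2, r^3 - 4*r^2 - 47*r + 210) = r - 6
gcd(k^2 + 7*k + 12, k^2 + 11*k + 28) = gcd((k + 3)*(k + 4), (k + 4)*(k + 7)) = k + 4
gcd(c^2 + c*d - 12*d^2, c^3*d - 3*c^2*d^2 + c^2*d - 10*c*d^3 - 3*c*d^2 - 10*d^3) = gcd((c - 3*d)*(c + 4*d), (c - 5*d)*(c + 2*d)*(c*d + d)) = 1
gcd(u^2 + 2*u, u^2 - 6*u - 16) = u + 2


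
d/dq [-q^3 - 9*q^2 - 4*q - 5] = -3*q^2 - 18*q - 4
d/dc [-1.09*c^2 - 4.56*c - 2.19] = -2.18*c - 4.56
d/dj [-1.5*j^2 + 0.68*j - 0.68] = 0.68 - 3.0*j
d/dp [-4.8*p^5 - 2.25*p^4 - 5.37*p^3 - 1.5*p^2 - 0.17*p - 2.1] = -24.0*p^4 - 9.0*p^3 - 16.11*p^2 - 3.0*p - 0.17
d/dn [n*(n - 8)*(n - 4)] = 3*n^2 - 24*n + 32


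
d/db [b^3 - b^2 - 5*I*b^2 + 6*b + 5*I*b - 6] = 3*b^2 - 2*b - 10*I*b + 6 + 5*I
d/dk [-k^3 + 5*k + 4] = 5 - 3*k^2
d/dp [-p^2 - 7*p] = -2*p - 7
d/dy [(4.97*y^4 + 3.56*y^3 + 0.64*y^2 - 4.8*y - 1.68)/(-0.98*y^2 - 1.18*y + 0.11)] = (-9.7412*y^5 - 21.0826*y^4 - 6.2148*y^3 - 4.2844*y^2 - 3.152*y - 2.5104)/(0.9604*y^4 + 2.3128*y^3 + 1.1768*y^2 - 0.2596*y + 0.0121)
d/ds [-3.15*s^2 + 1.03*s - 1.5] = 1.03 - 6.3*s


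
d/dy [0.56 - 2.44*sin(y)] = -2.44*cos(y)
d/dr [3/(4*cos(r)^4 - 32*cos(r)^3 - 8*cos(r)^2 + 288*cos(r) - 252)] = 3*(-sin(r)^2*cos(r) + 6*sin(r)^2 + 12)*sin(r)/((cos(r) - 7)^2*(cos(r) - 3)^2*(cos(r) - 1)^2*(cos(r) + 3)^2)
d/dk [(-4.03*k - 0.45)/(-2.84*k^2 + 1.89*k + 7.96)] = (11.4452*k^2 - 7.6167*k - (4.03*k + 0.45)*(5.68*k - 1.89) - 32.0788)/(-2.84*k^2 + 1.89*k + 7.96)^2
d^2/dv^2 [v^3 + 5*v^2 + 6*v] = 6*v + 10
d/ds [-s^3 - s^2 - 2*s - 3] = -3*s^2 - 2*s - 2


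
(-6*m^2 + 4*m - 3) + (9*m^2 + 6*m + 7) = 3*m^2 + 10*m + 4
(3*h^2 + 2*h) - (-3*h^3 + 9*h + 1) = 3*h^3 + 3*h^2 - 7*h - 1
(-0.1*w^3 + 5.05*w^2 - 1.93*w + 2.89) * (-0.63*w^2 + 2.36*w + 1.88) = 0.063*w^5 - 3.4175*w^4 + 12.9459*w^3 + 3.1185*w^2 + 3.192*w + 5.4332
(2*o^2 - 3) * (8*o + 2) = 16*o^3 + 4*o^2 - 24*o - 6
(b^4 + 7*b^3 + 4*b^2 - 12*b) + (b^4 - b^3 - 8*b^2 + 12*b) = 2*b^4 + 6*b^3 - 4*b^2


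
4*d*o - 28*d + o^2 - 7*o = (4*d + o)*(o - 7)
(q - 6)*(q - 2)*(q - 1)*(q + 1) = q^4 - 8*q^3 + 11*q^2 + 8*q - 12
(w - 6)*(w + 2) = w^2 - 4*w - 12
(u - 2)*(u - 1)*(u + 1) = u^3 - 2*u^2 - u + 2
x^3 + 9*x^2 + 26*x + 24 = (x + 2)*(x + 3)*(x + 4)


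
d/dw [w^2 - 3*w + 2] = 2*w - 3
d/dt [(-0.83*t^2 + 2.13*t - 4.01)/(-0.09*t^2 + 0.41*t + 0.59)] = (-0.1486*t^2 - 1.7012*t + 2.9008)/(0.0081*t^4 - 0.0738*t^3 + 0.0619*t^2 + 0.4838*t + 0.3481)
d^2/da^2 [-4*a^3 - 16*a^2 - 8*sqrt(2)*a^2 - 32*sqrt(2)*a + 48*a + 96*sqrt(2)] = -24*a - 32 - 16*sqrt(2)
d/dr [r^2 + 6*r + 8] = 2*r + 6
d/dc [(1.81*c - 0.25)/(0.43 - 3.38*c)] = (0.028681 - 0.225446*c)/(3.38*c - 0.43)^3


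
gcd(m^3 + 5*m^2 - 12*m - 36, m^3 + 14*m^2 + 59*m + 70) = m + 2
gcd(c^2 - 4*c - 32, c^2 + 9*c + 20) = c + 4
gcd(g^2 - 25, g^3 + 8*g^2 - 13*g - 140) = g + 5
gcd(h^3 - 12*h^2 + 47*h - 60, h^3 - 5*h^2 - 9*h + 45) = h^2 - 8*h + 15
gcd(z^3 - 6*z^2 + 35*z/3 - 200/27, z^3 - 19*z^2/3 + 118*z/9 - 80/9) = z^2 - 13*z/3 + 40/9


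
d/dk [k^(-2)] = -2/k^3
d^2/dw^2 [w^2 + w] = 2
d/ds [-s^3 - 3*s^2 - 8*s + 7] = -3*s^2 - 6*s - 8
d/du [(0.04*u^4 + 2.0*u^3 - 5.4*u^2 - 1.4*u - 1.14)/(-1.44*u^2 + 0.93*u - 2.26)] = (-0.1152*u^5 - 2.7684*u^4 + 3.3584*u^3 - 20.598*u^2 + 21.1248*u + 4.2242)/(2.0736*u^4 - 2.6784*u^3 + 7.3737*u^2 - 4.2036*u + 5.1076)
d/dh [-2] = 0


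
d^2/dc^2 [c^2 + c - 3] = 2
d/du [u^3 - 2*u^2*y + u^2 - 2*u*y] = 3*u^2 - 4*u*y + 2*u - 2*y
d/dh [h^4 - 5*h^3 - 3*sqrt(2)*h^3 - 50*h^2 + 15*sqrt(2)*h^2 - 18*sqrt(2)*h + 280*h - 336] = 4*h^3 - 15*h^2 - 9*sqrt(2)*h^2 - 100*h + 30*sqrt(2)*h - 18*sqrt(2) + 280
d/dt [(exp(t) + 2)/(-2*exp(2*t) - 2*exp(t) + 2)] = ((exp(t) + 2)*(2*exp(t) + 1) - exp(2*t) - exp(t) + 1)*exp(t)/(2*(exp(2*t) + exp(t) - 1)^2)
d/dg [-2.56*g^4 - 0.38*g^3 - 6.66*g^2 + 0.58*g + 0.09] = -10.24*g^3 - 1.14*g^2 - 13.32*g + 0.58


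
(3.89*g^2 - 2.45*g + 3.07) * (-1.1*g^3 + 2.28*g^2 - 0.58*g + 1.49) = -4.279*g^5 + 11.5642*g^4 - 11.2192*g^3 + 14.2167*g^2 - 5.4311*g + 4.5743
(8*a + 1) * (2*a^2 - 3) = 16*a^3 + 2*a^2 - 24*a - 3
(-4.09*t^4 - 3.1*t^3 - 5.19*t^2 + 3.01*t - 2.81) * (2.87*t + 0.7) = -11.7383*t^5 - 11.76*t^4 - 17.0653*t^3 + 5.0057*t^2 - 5.9577*t - 1.967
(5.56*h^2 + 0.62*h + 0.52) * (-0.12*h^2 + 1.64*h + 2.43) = -0.6672*h^4 + 9.044*h^3 + 14.4652*h^2 + 2.3594*h + 1.2636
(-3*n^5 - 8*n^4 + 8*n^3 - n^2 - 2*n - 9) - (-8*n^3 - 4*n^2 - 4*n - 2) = -3*n^5 - 8*n^4 + 16*n^3 + 3*n^2 + 2*n - 7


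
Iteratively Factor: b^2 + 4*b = (b)*(b + 4)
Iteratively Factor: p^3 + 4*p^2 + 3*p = (p + 1)*(p^2 + 3*p) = p*(p + 1)*(p + 3)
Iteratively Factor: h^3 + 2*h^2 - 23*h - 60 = (h - 5)*(h^2 + 7*h + 12) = (h - 5)*(h + 4)*(h + 3)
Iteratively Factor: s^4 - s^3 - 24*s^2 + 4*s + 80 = (s - 2)*(s^3 + s^2 - 22*s - 40) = (s - 2)*(s + 2)*(s^2 - s - 20) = (s - 2)*(s + 2)*(s + 4)*(s - 5)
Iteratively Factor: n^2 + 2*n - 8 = (n + 4)*(n - 2)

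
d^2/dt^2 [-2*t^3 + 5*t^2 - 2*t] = 10 - 12*t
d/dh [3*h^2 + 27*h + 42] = 6*h + 27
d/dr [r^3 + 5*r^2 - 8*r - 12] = 3*r^2 + 10*r - 8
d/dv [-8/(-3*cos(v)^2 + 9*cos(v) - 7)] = 24*(2*cos(v) - 3)*sin(v)/(3*cos(v)^2 - 9*cos(v) + 7)^2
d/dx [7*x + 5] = 7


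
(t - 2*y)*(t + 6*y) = t^2 + 4*t*y - 12*y^2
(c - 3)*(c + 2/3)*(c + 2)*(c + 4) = c^4 + 11*c^3/3 - 8*c^2 - 92*c/3 - 16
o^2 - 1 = (o - 1)*(o + 1)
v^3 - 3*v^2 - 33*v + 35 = (v - 7)*(v - 1)*(v + 5)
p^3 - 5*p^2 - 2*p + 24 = (p - 4)*(p - 3)*(p + 2)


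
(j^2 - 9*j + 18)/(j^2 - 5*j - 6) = (j - 3)/(j + 1)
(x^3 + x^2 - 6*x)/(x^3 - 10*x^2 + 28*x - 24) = x*(x + 3)/(x^2 - 8*x + 12)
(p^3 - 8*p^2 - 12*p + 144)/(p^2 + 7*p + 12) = (p^2 - 12*p + 36)/(p + 3)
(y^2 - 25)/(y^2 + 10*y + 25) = (y - 5)/(y + 5)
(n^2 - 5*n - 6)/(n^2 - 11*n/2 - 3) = 2*(n + 1)/(2*n + 1)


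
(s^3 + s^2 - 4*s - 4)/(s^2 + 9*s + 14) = (s^2 - s - 2)/(s + 7)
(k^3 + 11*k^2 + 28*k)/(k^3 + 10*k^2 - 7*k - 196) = k*(k + 4)/(k^2 + 3*k - 28)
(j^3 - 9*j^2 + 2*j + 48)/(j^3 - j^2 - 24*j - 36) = (j^2 - 11*j + 24)/(j^2 - 3*j - 18)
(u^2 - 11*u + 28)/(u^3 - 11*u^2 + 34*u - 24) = (u - 7)/(u^2 - 7*u + 6)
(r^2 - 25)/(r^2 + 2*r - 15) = (r - 5)/(r - 3)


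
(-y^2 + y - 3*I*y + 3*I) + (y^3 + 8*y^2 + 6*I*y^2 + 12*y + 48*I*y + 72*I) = y^3 + 7*y^2 + 6*I*y^2 + 13*y + 45*I*y + 75*I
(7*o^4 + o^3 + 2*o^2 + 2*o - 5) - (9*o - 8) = 7*o^4 + o^3 + 2*o^2 - 7*o + 3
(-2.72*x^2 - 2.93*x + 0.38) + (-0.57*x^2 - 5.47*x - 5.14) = -3.29*x^2 - 8.4*x - 4.76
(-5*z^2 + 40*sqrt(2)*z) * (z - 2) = -5*z^3 + 10*z^2 + 40*sqrt(2)*z^2 - 80*sqrt(2)*z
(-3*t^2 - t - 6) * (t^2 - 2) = -3*t^4 - t^3 + 2*t + 12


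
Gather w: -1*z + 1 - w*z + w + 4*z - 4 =w*(1 - z) + 3*z - 3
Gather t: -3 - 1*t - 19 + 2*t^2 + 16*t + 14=2*t^2 + 15*t - 8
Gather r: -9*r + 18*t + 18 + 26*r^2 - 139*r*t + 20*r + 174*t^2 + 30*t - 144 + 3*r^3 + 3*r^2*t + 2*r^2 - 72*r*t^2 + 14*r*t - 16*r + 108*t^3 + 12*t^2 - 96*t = 3*r^3 + r^2*(3*t + 28) + r*(-72*t^2 - 125*t - 5) + 108*t^3 + 186*t^2 - 48*t - 126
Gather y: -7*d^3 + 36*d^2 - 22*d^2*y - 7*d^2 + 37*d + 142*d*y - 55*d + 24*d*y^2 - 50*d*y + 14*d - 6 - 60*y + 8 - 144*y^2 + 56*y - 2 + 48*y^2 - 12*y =-7*d^3 + 29*d^2 - 4*d + y^2*(24*d - 96) + y*(-22*d^2 + 92*d - 16)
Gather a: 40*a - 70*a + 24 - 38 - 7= -30*a - 21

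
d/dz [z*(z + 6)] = 2*z + 6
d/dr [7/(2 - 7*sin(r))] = 49*cos(r)/(7*sin(r) - 2)^2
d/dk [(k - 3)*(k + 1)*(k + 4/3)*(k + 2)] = 4*k^3 + 4*k^2 - 14*k - 46/3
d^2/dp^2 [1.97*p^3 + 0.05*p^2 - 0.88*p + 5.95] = 11.82*p + 0.1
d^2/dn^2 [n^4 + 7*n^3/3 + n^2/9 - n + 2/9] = 12*n^2 + 14*n + 2/9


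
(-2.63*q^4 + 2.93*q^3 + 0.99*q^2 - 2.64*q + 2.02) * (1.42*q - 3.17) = -3.7346*q^5 + 12.4977*q^4 - 7.8823*q^3 - 6.8871*q^2 + 11.2372*q - 6.4034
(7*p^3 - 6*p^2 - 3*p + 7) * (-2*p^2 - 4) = -14*p^5 + 12*p^4 - 22*p^3 + 10*p^2 + 12*p - 28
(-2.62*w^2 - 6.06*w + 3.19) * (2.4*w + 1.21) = -6.288*w^3 - 17.7142*w^2 + 0.3234*w + 3.8599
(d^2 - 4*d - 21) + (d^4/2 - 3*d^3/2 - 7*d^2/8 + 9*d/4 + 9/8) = d^4/2 - 3*d^3/2 + d^2/8 - 7*d/4 - 159/8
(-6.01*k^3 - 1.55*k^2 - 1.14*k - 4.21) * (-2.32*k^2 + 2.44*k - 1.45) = 13.9432*k^5 - 11.0684*k^4 + 7.5773*k^3 + 9.2331*k^2 - 8.6194*k + 6.1045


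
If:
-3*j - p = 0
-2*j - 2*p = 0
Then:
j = 0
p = 0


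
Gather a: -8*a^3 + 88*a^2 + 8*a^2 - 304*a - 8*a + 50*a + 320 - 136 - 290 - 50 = -8*a^3 + 96*a^2 - 262*a - 156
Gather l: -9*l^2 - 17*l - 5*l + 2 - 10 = -9*l^2 - 22*l - 8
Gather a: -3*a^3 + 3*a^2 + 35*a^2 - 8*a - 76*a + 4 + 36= -3*a^3 + 38*a^2 - 84*a + 40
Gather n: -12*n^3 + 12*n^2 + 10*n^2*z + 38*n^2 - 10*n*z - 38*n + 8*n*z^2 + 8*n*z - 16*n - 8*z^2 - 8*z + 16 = -12*n^3 + n^2*(10*z + 50) + n*(8*z^2 - 2*z - 54) - 8*z^2 - 8*z + 16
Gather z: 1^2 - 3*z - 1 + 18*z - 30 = 15*z - 30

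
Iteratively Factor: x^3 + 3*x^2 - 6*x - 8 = (x - 2)*(x^2 + 5*x + 4) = (x - 2)*(x + 1)*(x + 4)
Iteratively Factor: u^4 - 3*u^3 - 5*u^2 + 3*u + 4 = (u - 4)*(u^3 + u^2 - u - 1) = (u - 4)*(u - 1)*(u^2 + 2*u + 1) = (u - 4)*(u - 1)*(u + 1)*(u + 1)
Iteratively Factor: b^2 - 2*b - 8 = (b - 4)*(b + 2)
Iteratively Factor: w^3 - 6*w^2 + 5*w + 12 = (w + 1)*(w^2 - 7*w + 12) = (w - 4)*(w + 1)*(w - 3)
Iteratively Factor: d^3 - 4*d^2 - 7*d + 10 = (d - 5)*(d^2 + d - 2) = (d - 5)*(d - 1)*(d + 2)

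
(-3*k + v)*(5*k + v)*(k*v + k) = -15*k^3*v - 15*k^3 + 2*k^2*v^2 + 2*k^2*v + k*v^3 + k*v^2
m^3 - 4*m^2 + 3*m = m*(m - 3)*(m - 1)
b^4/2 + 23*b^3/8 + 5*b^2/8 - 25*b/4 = b*(b/2 + 1)*(b - 5/4)*(b + 5)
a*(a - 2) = a^2 - 2*a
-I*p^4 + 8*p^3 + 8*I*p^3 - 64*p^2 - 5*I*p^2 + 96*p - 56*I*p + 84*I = (p - 6)*(p - 2)*(p + 7*I)*(-I*p + 1)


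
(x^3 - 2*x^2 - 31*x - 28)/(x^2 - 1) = (x^2 - 3*x - 28)/(x - 1)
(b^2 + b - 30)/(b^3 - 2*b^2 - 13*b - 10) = (b + 6)/(b^2 + 3*b + 2)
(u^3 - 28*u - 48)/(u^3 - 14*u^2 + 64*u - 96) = (u^2 + 6*u + 8)/(u^2 - 8*u + 16)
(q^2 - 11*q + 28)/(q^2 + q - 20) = (q - 7)/(q + 5)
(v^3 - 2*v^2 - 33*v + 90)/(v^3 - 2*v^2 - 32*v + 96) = (v^2 - 8*v + 15)/(v^2 - 8*v + 16)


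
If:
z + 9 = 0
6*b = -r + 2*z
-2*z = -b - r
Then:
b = 0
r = -18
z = -9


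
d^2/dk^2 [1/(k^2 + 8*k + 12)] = 2*(-k^2 - 8*k + 4*(k + 4)^2 - 12)/(k^2 + 8*k + 12)^3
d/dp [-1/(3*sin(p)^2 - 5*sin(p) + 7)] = (6*sin(p) - 5)*cos(p)/(3*sin(p)^2 - 5*sin(p) + 7)^2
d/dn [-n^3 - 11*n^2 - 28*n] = -3*n^2 - 22*n - 28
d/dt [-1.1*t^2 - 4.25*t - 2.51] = -2.2*t - 4.25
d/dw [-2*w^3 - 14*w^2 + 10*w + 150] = -6*w^2 - 28*w + 10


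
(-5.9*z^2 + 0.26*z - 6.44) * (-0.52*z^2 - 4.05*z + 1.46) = 3.068*z^4 + 23.7598*z^3 - 6.3182*z^2 + 26.4616*z - 9.4024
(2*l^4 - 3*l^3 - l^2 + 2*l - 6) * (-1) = -2*l^4 + 3*l^3 + l^2 - 2*l + 6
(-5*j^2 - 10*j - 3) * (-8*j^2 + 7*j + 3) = 40*j^4 + 45*j^3 - 61*j^2 - 51*j - 9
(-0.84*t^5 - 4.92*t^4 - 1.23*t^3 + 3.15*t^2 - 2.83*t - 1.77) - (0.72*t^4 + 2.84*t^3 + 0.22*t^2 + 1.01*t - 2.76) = -0.84*t^5 - 5.64*t^4 - 4.07*t^3 + 2.93*t^2 - 3.84*t + 0.99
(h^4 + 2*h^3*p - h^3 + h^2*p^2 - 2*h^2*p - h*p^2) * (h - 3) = h^5 + 2*h^4*p - 4*h^4 + h^3*p^2 - 8*h^3*p + 3*h^3 - 4*h^2*p^2 + 6*h^2*p + 3*h*p^2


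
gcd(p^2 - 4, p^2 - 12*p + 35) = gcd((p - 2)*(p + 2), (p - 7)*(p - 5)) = 1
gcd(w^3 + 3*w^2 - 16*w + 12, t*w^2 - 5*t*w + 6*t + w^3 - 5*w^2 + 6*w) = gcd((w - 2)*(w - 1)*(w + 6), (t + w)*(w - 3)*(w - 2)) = w - 2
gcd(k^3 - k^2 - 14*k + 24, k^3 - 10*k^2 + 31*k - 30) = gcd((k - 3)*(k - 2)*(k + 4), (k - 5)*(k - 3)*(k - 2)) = k^2 - 5*k + 6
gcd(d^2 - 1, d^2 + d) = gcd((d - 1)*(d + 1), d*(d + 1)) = d + 1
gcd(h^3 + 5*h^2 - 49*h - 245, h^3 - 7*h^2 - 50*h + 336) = h + 7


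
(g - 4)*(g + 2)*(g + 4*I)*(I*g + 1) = I*g^4 - 3*g^3 - 2*I*g^3 + 6*g^2 - 4*I*g^2 + 24*g - 8*I*g - 32*I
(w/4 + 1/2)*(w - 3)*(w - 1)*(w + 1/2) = w^4/4 - 3*w^3/8 - 3*w^2/2 + 7*w/8 + 3/4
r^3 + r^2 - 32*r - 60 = (r - 6)*(r + 2)*(r + 5)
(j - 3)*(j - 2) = j^2 - 5*j + 6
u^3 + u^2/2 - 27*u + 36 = (u - 4)*(u - 3/2)*(u + 6)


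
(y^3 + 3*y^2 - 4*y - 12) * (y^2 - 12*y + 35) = y^5 - 9*y^4 - 5*y^3 + 141*y^2 + 4*y - 420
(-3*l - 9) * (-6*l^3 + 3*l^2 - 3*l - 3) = 18*l^4 + 45*l^3 - 18*l^2 + 36*l + 27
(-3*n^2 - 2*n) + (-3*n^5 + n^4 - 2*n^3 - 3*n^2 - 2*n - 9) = -3*n^5 + n^4 - 2*n^3 - 6*n^2 - 4*n - 9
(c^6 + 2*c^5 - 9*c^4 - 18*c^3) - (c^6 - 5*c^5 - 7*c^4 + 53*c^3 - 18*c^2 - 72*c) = 7*c^5 - 2*c^4 - 71*c^3 + 18*c^2 + 72*c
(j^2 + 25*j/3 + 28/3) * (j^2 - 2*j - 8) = j^4 + 19*j^3/3 - 46*j^2/3 - 256*j/3 - 224/3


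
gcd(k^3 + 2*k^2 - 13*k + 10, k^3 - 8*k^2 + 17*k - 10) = k^2 - 3*k + 2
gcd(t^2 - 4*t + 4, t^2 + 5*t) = 1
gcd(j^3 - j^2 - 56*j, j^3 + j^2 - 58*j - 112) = j^2 - j - 56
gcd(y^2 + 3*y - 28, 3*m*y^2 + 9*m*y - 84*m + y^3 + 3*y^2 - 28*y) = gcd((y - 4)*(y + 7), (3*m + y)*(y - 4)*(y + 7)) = y^2 + 3*y - 28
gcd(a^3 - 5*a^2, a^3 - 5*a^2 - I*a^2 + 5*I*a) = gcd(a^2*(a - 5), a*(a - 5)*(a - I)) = a^2 - 5*a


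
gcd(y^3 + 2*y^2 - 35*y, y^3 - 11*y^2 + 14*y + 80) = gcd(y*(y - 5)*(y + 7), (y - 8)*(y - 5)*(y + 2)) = y - 5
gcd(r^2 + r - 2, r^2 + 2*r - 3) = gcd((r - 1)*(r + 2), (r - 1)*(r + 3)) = r - 1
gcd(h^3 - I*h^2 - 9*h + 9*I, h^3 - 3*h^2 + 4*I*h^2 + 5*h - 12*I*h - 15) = h^2 + h*(-3 - I) + 3*I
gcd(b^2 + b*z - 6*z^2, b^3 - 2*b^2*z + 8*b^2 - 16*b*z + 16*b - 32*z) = -b + 2*z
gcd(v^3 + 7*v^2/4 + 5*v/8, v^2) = v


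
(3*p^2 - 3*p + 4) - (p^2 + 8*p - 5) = 2*p^2 - 11*p + 9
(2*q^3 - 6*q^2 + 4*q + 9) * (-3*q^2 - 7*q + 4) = -6*q^5 + 4*q^4 + 38*q^3 - 79*q^2 - 47*q + 36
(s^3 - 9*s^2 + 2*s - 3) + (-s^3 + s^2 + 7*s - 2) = -8*s^2 + 9*s - 5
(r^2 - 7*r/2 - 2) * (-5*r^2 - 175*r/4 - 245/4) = -5*r^4 - 105*r^3/4 + 815*r^2/8 + 2415*r/8 + 245/2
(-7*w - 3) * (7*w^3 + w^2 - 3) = -49*w^4 - 28*w^3 - 3*w^2 + 21*w + 9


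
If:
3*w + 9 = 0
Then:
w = -3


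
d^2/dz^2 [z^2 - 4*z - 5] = 2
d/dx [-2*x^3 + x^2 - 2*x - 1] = -6*x^2 + 2*x - 2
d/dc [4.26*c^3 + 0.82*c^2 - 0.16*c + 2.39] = 12.78*c^2 + 1.64*c - 0.16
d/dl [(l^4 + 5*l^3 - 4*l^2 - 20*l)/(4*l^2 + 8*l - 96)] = (2*l^5 + 11*l^4 - 76*l^3 - 348*l^2 + 192*l + 480)/(4*(l^4 + 4*l^3 - 44*l^2 - 96*l + 576))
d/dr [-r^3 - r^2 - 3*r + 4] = -3*r^2 - 2*r - 3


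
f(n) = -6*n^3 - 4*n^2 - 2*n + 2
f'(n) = -18*n^2 - 8*n - 2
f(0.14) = 1.63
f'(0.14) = -3.47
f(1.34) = -22.30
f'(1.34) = -45.04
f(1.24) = -18.07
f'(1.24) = -39.60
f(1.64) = -38.50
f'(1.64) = -63.53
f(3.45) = -298.89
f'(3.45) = -243.84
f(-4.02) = 335.19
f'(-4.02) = -260.73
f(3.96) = -441.24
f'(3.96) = -315.95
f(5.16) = -939.15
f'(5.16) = -522.54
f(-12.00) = 9818.00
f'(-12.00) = -2498.00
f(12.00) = -10966.00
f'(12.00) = -2690.00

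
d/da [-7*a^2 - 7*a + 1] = -14*a - 7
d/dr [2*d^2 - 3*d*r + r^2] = -3*d + 2*r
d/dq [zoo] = 0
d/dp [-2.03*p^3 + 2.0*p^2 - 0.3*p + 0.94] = -6.09*p^2 + 4.0*p - 0.3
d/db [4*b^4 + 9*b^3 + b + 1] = 16*b^3 + 27*b^2 + 1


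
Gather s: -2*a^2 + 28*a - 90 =-2*a^2 + 28*a - 90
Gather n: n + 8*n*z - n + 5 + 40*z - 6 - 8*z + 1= 8*n*z + 32*z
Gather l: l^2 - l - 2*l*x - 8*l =l^2 + l*(-2*x - 9)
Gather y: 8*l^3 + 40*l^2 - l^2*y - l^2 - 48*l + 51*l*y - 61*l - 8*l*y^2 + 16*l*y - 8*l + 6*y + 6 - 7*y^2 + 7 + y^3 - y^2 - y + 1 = 8*l^3 + 39*l^2 - 117*l + y^3 + y^2*(-8*l - 8) + y*(-l^2 + 67*l + 5) + 14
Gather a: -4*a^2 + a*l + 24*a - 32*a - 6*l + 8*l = -4*a^2 + a*(l - 8) + 2*l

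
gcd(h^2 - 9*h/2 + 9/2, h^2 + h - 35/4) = 1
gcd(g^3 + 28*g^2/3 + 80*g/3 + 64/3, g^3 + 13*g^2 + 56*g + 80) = g^2 + 8*g + 16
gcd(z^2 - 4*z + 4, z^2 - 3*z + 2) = z - 2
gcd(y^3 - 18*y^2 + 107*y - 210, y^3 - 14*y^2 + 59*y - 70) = y^2 - 12*y + 35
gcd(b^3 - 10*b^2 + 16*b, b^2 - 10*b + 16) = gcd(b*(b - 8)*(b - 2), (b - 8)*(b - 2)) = b^2 - 10*b + 16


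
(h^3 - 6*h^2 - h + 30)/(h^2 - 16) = (h^3 - 6*h^2 - h + 30)/(h^2 - 16)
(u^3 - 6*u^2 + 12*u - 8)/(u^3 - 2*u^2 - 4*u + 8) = (u - 2)/(u + 2)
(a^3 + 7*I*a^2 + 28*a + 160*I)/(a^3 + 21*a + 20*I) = (a + 8*I)/(a + I)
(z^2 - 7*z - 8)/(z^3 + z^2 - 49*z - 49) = (z - 8)/(z^2 - 49)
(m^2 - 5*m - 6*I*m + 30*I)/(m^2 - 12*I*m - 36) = (m - 5)/(m - 6*I)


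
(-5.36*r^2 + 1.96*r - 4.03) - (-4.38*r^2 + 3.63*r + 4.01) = -0.98*r^2 - 1.67*r - 8.04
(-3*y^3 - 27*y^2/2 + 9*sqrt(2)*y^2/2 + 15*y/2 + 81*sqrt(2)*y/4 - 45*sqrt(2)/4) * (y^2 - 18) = -3*y^5 - 27*y^4/2 + 9*sqrt(2)*y^4/2 + 81*sqrt(2)*y^3/4 + 123*y^3/2 - 369*sqrt(2)*y^2/4 + 243*y^2 - 729*sqrt(2)*y/2 - 135*y + 405*sqrt(2)/2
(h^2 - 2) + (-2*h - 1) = h^2 - 2*h - 3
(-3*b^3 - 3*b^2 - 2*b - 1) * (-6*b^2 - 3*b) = 18*b^5 + 27*b^4 + 21*b^3 + 12*b^2 + 3*b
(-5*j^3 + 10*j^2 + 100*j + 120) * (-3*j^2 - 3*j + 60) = 15*j^5 - 15*j^4 - 630*j^3 - 60*j^2 + 5640*j + 7200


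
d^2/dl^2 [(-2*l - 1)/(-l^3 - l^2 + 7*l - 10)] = 2*((2*l + 1)*(3*l^2 + 2*l - 7)^2 + (-6*l^2 - 4*l - (2*l + 1)*(3*l + 1) + 14)*(l^3 + l^2 - 7*l + 10))/(l^3 + l^2 - 7*l + 10)^3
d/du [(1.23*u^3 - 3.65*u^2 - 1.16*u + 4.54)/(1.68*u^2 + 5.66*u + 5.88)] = (2.0664*u^4 + 13.9236*u^3 + 2.987*u^2 - 58.1784*u - 32.5172)/(2.8224*u^4 + 19.0176*u^3 + 51.7924*u^2 + 66.5616*u + 34.5744)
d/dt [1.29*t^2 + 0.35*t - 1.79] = 2.58*t + 0.35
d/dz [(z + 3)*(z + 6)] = 2*z + 9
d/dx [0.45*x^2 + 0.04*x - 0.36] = 0.9*x + 0.04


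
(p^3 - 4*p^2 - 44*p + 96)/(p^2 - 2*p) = p - 2 - 48/p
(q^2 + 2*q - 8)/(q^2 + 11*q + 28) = (q - 2)/(q + 7)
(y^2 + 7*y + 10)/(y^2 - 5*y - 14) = (y + 5)/(y - 7)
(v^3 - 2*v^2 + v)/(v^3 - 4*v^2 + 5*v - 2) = v/(v - 2)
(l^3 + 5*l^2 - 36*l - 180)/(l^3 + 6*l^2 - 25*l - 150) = (l - 6)/(l - 5)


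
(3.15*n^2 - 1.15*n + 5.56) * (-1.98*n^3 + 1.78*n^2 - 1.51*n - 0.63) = -6.237*n^5 + 7.884*n^4 - 17.8123*n^3 + 9.6488*n^2 - 7.6711*n - 3.5028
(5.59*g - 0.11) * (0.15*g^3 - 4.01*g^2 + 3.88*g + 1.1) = 0.8385*g^4 - 22.4324*g^3 + 22.1303*g^2 + 5.7222*g - 0.121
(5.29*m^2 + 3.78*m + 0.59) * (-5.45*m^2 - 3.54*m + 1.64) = -28.8305*m^4 - 39.3276*m^3 - 7.9211*m^2 + 4.1106*m + 0.9676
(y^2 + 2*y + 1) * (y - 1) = y^3 + y^2 - y - 1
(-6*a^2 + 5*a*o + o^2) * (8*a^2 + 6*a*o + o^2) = -48*a^4 + 4*a^3*o + 32*a^2*o^2 + 11*a*o^3 + o^4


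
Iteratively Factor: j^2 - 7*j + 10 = (j - 2)*(j - 5)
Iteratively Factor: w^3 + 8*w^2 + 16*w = (w + 4)*(w^2 + 4*w) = w*(w + 4)*(w + 4)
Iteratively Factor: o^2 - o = (o)*(o - 1)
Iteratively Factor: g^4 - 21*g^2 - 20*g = (g - 5)*(g^3 + 5*g^2 + 4*g) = (g - 5)*(g + 1)*(g^2 + 4*g) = g*(g - 5)*(g + 1)*(g + 4)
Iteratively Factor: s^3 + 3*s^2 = (s)*(s^2 + 3*s) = s*(s + 3)*(s)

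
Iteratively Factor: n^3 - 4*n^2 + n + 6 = (n - 2)*(n^2 - 2*n - 3) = (n - 3)*(n - 2)*(n + 1)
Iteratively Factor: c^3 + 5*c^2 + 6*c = (c + 3)*(c^2 + 2*c) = (c + 2)*(c + 3)*(c)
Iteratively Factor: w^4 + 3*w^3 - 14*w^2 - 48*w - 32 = (w + 4)*(w^3 - w^2 - 10*w - 8) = (w - 4)*(w + 4)*(w^2 + 3*w + 2) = (w - 4)*(w + 2)*(w + 4)*(w + 1)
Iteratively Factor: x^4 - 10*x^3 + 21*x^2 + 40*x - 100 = (x + 2)*(x^3 - 12*x^2 + 45*x - 50) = (x - 2)*(x + 2)*(x^2 - 10*x + 25) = (x - 5)*(x - 2)*(x + 2)*(x - 5)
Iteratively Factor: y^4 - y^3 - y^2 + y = (y + 1)*(y^3 - 2*y^2 + y) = (y - 1)*(y + 1)*(y^2 - y) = (y - 1)^2*(y + 1)*(y)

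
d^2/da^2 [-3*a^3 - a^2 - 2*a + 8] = -18*a - 2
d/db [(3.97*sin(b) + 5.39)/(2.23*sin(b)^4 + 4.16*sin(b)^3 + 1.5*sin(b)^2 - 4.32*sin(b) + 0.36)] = (-26.5593*sin(b)^4 - 81.1092*sin(b)^3 - 73.2222*sin(b)^2 - 16.17*sin(b) + 24.714)*cos(b)/(4.9729*sin(b)^8 + 18.5536*sin(b)^7 + 23.9956*sin(b)^6 - 6.7872*sin(b)^5 - 32.0868*sin(b)^4 - 9.9648*sin(b)^3 + 19.7424*sin(b)^2 - 3.1104*sin(b) + 0.1296)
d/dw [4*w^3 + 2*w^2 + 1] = 4*w*(3*w + 1)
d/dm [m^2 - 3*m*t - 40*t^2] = 2*m - 3*t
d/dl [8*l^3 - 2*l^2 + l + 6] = 24*l^2 - 4*l + 1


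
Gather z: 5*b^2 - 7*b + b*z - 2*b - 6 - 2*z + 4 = 5*b^2 - 9*b + z*(b - 2) - 2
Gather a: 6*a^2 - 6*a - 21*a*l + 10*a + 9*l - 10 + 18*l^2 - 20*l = 6*a^2 + a*(4 - 21*l) + 18*l^2 - 11*l - 10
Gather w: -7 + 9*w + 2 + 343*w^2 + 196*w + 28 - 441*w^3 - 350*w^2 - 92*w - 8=-441*w^3 - 7*w^2 + 113*w + 15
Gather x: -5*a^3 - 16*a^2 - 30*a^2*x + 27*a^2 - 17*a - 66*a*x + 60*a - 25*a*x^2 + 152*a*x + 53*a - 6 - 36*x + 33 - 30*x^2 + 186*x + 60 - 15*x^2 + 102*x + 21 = -5*a^3 + 11*a^2 + 96*a + x^2*(-25*a - 45) + x*(-30*a^2 + 86*a + 252) + 108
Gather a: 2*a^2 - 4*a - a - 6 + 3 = 2*a^2 - 5*a - 3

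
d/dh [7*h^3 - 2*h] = 21*h^2 - 2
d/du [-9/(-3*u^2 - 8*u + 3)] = 18*(-3*u - 4)/(3*u^2 + 8*u - 3)^2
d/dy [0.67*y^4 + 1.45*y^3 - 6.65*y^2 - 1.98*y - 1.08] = 2.68*y^3 + 4.35*y^2 - 13.3*y - 1.98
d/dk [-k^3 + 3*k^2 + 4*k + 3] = -3*k^2 + 6*k + 4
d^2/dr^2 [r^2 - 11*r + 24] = 2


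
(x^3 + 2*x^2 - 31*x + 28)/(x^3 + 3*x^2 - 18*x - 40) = (x^2 + 6*x - 7)/(x^2 + 7*x + 10)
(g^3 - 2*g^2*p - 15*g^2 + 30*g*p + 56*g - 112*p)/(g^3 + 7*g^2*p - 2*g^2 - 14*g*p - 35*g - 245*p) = (g^2 - 2*g*p - 8*g + 16*p)/(g^2 + 7*g*p + 5*g + 35*p)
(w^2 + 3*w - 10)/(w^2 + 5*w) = (w - 2)/w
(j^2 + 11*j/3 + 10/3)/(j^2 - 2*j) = (3*j^2 + 11*j + 10)/(3*j*(j - 2))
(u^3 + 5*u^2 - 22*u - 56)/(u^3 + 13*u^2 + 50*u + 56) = (u - 4)/(u + 4)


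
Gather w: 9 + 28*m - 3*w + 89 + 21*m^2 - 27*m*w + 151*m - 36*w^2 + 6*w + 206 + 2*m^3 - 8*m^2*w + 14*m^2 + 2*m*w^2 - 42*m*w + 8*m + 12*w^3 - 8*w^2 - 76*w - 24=2*m^3 + 35*m^2 + 187*m + 12*w^3 + w^2*(2*m - 44) + w*(-8*m^2 - 69*m - 73) + 280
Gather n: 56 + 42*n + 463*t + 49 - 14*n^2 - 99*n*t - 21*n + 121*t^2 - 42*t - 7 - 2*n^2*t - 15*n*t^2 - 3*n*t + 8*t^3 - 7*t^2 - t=n^2*(-2*t - 14) + n*(-15*t^2 - 102*t + 21) + 8*t^3 + 114*t^2 + 420*t + 98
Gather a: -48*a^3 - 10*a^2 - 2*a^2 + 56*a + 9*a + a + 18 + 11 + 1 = -48*a^3 - 12*a^2 + 66*a + 30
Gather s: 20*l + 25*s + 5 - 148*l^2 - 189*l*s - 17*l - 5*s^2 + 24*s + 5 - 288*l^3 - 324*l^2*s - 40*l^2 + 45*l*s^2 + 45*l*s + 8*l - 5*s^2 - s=-288*l^3 - 188*l^2 + 11*l + s^2*(45*l - 10) + s*(-324*l^2 - 144*l + 48) + 10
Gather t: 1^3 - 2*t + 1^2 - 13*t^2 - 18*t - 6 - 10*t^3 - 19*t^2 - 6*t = -10*t^3 - 32*t^2 - 26*t - 4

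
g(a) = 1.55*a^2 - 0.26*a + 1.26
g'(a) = 3.1*a - 0.26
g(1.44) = 4.10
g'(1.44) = 4.20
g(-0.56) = 1.89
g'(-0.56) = -2.00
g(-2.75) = 13.70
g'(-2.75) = -8.78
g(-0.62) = 2.02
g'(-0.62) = -2.18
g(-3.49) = 21.05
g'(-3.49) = -11.08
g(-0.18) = 1.36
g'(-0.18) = -0.82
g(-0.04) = 1.27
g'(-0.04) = -0.38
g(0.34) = 1.35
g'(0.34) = 0.79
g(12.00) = 221.34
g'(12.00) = 36.94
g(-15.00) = 353.91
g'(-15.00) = -46.76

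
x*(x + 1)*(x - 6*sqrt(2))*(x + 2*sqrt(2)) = x^4 - 4*sqrt(2)*x^3 + x^3 - 24*x^2 - 4*sqrt(2)*x^2 - 24*x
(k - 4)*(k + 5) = k^2 + k - 20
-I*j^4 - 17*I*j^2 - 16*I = (j - 4*I)*(j - I)*(j + 4*I)*(-I*j + 1)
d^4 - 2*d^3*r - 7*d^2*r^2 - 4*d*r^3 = d*(d - 4*r)*(d + r)^2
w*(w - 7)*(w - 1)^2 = w^4 - 9*w^3 + 15*w^2 - 7*w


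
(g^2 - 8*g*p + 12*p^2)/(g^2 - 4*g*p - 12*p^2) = (g - 2*p)/(g + 2*p)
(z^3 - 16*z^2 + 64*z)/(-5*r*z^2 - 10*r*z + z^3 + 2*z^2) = (-z^2 + 16*z - 64)/(5*r*z + 10*r - z^2 - 2*z)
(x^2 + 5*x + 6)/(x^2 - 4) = (x + 3)/(x - 2)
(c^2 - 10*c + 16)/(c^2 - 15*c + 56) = (c - 2)/(c - 7)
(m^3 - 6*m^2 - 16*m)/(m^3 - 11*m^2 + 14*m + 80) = m/(m - 5)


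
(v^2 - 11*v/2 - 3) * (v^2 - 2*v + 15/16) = v^4 - 15*v^3/2 + 143*v^2/16 + 27*v/32 - 45/16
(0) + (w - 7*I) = w - 7*I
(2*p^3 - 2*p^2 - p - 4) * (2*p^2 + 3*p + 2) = 4*p^5 + 2*p^4 - 4*p^3 - 15*p^2 - 14*p - 8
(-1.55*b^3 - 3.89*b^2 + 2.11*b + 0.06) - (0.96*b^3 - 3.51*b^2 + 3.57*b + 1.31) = -2.51*b^3 - 0.38*b^2 - 1.46*b - 1.25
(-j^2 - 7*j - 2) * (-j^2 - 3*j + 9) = j^4 + 10*j^3 + 14*j^2 - 57*j - 18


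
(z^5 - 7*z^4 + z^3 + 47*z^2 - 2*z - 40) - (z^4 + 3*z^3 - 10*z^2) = z^5 - 8*z^4 - 2*z^3 + 57*z^2 - 2*z - 40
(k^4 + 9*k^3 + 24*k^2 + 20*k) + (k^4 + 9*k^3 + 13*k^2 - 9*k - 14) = 2*k^4 + 18*k^3 + 37*k^2 + 11*k - 14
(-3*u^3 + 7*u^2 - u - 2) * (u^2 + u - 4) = -3*u^5 + 4*u^4 + 18*u^3 - 31*u^2 + 2*u + 8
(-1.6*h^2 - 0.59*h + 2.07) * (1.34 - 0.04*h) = 0.064*h^3 - 2.1204*h^2 - 0.8734*h + 2.7738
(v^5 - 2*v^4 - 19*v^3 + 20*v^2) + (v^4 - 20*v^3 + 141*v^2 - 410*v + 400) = v^5 - v^4 - 39*v^3 + 161*v^2 - 410*v + 400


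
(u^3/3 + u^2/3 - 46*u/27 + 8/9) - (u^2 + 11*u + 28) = u^3/3 - 2*u^2/3 - 343*u/27 - 244/9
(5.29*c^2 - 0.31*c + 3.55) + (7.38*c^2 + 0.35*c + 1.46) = 12.67*c^2 + 0.04*c + 5.01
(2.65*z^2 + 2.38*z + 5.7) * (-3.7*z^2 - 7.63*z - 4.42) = -9.805*z^4 - 29.0255*z^3 - 50.9624*z^2 - 54.0106*z - 25.194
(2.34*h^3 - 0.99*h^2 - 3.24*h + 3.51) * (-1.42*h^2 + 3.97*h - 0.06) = -3.3228*h^5 + 10.6956*h^4 + 0.5301*h^3 - 17.7876*h^2 + 14.1291*h - 0.2106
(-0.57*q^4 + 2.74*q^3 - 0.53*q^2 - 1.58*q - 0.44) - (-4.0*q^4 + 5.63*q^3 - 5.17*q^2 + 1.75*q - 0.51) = 3.43*q^4 - 2.89*q^3 + 4.64*q^2 - 3.33*q + 0.07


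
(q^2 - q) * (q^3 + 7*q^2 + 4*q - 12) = q^5 + 6*q^4 - 3*q^3 - 16*q^2 + 12*q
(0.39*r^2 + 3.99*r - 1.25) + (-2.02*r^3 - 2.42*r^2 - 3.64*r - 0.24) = -2.02*r^3 - 2.03*r^2 + 0.35*r - 1.49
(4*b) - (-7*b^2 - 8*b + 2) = 7*b^2 + 12*b - 2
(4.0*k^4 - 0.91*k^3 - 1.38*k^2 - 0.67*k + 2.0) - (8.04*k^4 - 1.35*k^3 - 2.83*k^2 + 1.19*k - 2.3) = -4.04*k^4 + 0.44*k^3 + 1.45*k^2 - 1.86*k + 4.3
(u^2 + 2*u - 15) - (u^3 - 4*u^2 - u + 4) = -u^3 + 5*u^2 + 3*u - 19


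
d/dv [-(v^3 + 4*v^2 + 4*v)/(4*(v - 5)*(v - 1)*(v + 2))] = (4*v^2 - 5*v - 5)/(2*(v^4 - 12*v^3 + 46*v^2 - 60*v + 25))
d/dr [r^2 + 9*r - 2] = 2*r + 9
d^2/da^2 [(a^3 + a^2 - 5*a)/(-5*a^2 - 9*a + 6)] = 2*(59*a^3 + 72*a^2 + 342*a + 234)/(125*a^6 + 675*a^5 + 765*a^4 - 891*a^3 - 918*a^2 + 972*a - 216)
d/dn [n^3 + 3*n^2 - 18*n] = 3*n^2 + 6*n - 18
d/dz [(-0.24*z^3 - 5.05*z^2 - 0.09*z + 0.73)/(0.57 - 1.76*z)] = (0.8448*z^3 + 8.4776*z^2 - 5.757*z + 1.2335)/(3.0976*z^2 - 2.0064*z + 0.3249)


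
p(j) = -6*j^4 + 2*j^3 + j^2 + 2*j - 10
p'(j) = -24*j^3 + 6*j^2 + 2*j + 2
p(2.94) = -392.92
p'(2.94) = -550.15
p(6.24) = -8569.46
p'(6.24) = -5583.19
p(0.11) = -9.77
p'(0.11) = 2.26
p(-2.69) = -361.24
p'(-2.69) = 507.20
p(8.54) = -30588.43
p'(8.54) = -14491.39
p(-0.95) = -17.60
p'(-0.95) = 26.09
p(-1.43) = -41.75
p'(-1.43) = 81.59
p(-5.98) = -8086.73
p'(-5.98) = 5336.94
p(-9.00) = -40771.00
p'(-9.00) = 17966.00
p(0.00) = -10.00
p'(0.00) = 2.00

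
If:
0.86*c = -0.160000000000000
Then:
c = -0.19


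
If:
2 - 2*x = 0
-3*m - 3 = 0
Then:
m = -1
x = 1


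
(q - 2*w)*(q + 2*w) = q^2 - 4*w^2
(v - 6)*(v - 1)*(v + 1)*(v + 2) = v^4 - 4*v^3 - 13*v^2 + 4*v + 12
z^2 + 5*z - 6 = (z - 1)*(z + 6)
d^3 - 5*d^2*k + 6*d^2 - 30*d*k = d*(d + 6)*(d - 5*k)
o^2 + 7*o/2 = o*(o + 7/2)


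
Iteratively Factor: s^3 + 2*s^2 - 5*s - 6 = (s + 3)*(s^2 - s - 2) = (s + 1)*(s + 3)*(s - 2)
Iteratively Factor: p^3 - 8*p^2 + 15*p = (p)*(p^2 - 8*p + 15) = p*(p - 3)*(p - 5)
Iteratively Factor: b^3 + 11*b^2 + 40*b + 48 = (b + 4)*(b^2 + 7*b + 12) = (b + 3)*(b + 4)*(b + 4)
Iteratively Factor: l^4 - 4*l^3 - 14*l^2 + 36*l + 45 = (l + 1)*(l^3 - 5*l^2 - 9*l + 45) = (l + 1)*(l + 3)*(l^2 - 8*l + 15) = (l - 5)*(l + 1)*(l + 3)*(l - 3)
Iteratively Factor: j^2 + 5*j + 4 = (j + 1)*(j + 4)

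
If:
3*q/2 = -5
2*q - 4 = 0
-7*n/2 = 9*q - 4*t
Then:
No Solution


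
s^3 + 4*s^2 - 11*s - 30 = (s - 3)*(s + 2)*(s + 5)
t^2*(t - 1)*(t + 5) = t^4 + 4*t^3 - 5*t^2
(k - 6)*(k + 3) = k^2 - 3*k - 18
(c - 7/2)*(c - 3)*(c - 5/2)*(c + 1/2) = c^4 - 17*c^3/2 + 89*c^2/4 - 103*c/8 - 105/8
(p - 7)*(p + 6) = p^2 - p - 42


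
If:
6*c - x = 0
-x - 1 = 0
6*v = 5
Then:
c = -1/6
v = 5/6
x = -1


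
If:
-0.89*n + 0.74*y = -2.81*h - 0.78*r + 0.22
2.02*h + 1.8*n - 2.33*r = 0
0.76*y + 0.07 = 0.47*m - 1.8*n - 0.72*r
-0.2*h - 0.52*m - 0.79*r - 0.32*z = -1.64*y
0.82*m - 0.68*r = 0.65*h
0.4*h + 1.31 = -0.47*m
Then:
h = -0.81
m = -2.10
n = -1.38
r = -1.77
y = 3.55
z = 26.49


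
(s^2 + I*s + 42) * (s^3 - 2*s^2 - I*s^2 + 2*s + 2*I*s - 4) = s^5 - 2*s^4 + 45*s^3 - 90*s^2 - 40*I*s^2 + 84*s + 80*I*s - 168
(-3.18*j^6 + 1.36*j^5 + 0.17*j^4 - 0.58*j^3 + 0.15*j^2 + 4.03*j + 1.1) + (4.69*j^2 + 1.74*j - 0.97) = -3.18*j^6 + 1.36*j^5 + 0.17*j^4 - 0.58*j^3 + 4.84*j^2 + 5.77*j + 0.13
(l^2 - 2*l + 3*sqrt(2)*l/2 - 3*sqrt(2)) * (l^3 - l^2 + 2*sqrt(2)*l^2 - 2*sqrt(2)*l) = l^5 - 3*l^4 + 7*sqrt(2)*l^4/2 - 21*sqrt(2)*l^3/2 + 8*l^3 - 18*l^2 + 7*sqrt(2)*l^2 + 12*l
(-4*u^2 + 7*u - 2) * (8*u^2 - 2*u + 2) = -32*u^4 + 64*u^3 - 38*u^2 + 18*u - 4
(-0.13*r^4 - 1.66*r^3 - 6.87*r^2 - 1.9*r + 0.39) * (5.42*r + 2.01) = -0.7046*r^5 - 9.2585*r^4 - 40.572*r^3 - 24.1067*r^2 - 1.7052*r + 0.7839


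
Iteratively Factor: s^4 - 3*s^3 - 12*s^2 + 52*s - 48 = (s - 2)*(s^3 - s^2 - 14*s + 24) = (s - 2)^2*(s^2 + s - 12) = (s - 2)^2*(s + 4)*(s - 3)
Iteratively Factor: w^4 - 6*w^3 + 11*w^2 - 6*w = (w - 3)*(w^3 - 3*w^2 + 2*w) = (w - 3)*(w - 1)*(w^2 - 2*w) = w*(w - 3)*(w - 1)*(w - 2)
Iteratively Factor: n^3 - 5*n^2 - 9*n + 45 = (n + 3)*(n^2 - 8*n + 15) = (n - 5)*(n + 3)*(n - 3)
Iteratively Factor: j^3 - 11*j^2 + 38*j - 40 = (j - 2)*(j^2 - 9*j + 20) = (j - 5)*(j - 2)*(j - 4)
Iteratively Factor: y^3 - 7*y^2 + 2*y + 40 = (y - 5)*(y^2 - 2*y - 8) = (y - 5)*(y - 4)*(y + 2)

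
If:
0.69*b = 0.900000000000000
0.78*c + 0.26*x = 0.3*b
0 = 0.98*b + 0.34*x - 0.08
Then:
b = 1.30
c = 1.68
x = -3.52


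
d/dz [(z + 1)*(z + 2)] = 2*z + 3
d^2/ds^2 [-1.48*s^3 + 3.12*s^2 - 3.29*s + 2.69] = 6.24 - 8.88*s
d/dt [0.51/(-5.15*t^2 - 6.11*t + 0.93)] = (5.253*t + 3.1161)/(5.15*t^2 + 6.11*t - 0.93)^2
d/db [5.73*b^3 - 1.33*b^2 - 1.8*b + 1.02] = 17.19*b^2 - 2.66*b - 1.8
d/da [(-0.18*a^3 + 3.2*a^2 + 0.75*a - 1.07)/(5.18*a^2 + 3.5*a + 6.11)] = (-0.9324*a^4 - 1.26*a^3 + 4.01560000000001*a^2 + 50.1892*a + 8.3275)/(26.8324*a^4 + 36.26*a^3 + 75.5496*a^2 + 42.77*a + 37.3321)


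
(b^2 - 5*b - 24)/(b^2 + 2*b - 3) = (b - 8)/(b - 1)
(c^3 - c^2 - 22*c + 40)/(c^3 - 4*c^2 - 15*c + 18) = (c^3 - c^2 - 22*c + 40)/(c^3 - 4*c^2 - 15*c + 18)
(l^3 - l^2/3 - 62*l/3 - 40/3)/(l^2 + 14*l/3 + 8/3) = l - 5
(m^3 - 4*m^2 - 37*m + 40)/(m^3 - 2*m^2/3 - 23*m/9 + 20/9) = 9*(m^2 - 3*m - 40)/(9*m^2 + 3*m - 20)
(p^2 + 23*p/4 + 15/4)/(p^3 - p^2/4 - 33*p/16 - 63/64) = 16*(p + 5)/(16*p^2 - 16*p - 21)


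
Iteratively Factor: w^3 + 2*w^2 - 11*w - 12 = (w + 1)*(w^2 + w - 12) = (w + 1)*(w + 4)*(w - 3)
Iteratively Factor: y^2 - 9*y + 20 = (y - 5)*(y - 4)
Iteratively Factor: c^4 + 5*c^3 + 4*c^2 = (c)*(c^3 + 5*c^2 + 4*c) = c^2*(c^2 + 5*c + 4) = c^2*(c + 1)*(c + 4)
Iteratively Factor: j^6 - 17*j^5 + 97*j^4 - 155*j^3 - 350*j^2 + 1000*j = (j)*(j^5 - 17*j^4 + 97*j^3 - 155*j^2 - 350*j + 1000) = j*(j - 5)*(j^4 - 12*j^3 + 37*j^2 + 30*j - 200) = j*(j - 5)^2*(j^3 - 7*j^2 + 2*j + 40) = j*(j - 5)^3*(j^2 - 2*j - 8) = j*(j - 5)^3*(j - 4)*(j + 2)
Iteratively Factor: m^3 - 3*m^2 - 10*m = (m + 2)*(m^2 - 5*m) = (m - 5)*(m + 2)*(m)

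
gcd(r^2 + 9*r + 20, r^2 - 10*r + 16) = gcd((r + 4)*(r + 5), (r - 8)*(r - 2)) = 1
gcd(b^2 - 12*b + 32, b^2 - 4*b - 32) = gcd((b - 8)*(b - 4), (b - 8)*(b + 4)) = b - 8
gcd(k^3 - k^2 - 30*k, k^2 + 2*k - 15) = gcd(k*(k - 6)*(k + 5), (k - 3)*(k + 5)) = k + 5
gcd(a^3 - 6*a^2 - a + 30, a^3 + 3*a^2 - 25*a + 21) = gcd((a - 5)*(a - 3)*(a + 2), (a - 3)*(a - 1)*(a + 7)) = a - 3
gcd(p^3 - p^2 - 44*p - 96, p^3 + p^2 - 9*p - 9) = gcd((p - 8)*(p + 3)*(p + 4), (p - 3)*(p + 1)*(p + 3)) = p + 3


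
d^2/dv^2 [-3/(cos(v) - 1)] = 3*(cos(v) + 2)/(cos(v) - 1)^2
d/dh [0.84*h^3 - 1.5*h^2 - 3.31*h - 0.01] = 2.52*h^2 - 3.0*h - 3.31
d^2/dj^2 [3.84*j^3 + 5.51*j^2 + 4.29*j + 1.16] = 23.04*j + 11.02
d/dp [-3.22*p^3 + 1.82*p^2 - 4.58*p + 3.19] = -9.66*p^2 + 3.64*p - 4.58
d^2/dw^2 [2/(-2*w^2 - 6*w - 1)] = 8*(2*w^2 + 6*w - 2*(2*w + 3)^2 + 1)/(2*w^2 + 6*w + 1)^3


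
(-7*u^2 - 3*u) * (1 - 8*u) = 56*u^3 + 17*u^2 - 3*u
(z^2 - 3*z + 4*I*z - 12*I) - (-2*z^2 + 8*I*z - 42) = 3*z^2 - 3*z - 4*I*z + 42 - 12*I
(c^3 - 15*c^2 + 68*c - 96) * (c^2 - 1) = c^5 - 15*c^4 + 67*c^3 - 81*c^2 - 68*c + 96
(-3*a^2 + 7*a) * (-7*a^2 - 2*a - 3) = 21*a^4 - 43*a^3 - 5*a^2 - 21*a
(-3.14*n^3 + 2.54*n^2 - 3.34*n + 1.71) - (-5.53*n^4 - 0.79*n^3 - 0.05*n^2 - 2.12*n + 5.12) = 5.53*n^4 - 2.35*n^3 + 2.59*n^2 - 1.22*n - 3.41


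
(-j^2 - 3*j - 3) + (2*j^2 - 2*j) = j^2 - 5*j - 3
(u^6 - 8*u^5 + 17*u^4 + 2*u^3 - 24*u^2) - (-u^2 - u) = u^6 - 8*u^5 + 17*u^4 + 2*u^3 - 23*u^2 + u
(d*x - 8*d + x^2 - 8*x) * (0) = 0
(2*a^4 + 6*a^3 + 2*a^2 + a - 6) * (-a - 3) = -2*a^5 - 12*a^4 - 20*a^3 - 7*a^2 + 3*a + 18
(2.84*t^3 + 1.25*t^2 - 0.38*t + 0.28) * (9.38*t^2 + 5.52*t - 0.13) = 26.6392*t^5 + 27.4018*t^4 + 2.9664*t^3 + 0.3663*t^2 + 1.595*t - 0.0364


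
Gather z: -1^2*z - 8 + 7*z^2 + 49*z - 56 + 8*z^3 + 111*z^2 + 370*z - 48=8*z^3 + 118*z^2 + 418*z - 112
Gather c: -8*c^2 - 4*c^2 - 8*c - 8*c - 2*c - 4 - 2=-12*c^2 - 18*c - 6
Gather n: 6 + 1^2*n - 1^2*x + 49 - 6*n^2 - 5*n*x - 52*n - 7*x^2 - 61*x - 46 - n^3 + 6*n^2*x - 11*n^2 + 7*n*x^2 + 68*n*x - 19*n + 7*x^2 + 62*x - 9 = -n^3 + n^2*(6*x - 17) + n*(7*x^2 + 63*x - 70)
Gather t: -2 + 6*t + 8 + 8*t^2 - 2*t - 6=8*t^2 + 4*t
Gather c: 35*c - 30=35*c - 30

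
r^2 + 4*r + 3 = (r + 1)*(r + 3)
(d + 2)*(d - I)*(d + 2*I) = d^3 + 2*d^2 + I*d^2 + 2*d + 2*I*d + 4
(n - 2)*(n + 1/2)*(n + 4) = n^3 + 5*n^2/2 - 7*n - 4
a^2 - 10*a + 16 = (a - 8)*(a - 2)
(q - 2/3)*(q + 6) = q^2 + 16*q/3 - 4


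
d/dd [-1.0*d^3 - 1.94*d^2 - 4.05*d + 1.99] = -3.0*d^2 - 3.88*d - 4.05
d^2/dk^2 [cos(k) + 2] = -cos(k)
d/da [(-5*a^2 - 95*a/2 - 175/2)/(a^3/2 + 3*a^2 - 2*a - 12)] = 5*(2*a^4 + 38*a^3 + 227*a^2 + 516*a + 316)/(a^6 + 12*a^5 + 28*a^4 - 96*a^3 - 272*a^2 + 192*a + 576)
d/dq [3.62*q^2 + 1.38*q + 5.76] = 7.24*q + 1.38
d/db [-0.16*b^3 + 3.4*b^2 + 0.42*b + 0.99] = -0.48*b^2 + 6.8*b + 0.42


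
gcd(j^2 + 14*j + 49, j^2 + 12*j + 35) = j + 7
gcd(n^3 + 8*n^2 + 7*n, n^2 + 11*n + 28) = n + 7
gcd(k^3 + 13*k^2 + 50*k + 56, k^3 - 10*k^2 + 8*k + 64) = k + 2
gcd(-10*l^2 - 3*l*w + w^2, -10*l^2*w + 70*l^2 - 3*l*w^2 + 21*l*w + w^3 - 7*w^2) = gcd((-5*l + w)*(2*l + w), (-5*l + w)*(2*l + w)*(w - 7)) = -10*l^2 - 3*l*w + w^2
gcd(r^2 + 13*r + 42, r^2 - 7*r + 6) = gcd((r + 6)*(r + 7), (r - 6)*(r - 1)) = 1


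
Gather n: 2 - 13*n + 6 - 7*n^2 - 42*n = -7*n^2 - 55*n + 8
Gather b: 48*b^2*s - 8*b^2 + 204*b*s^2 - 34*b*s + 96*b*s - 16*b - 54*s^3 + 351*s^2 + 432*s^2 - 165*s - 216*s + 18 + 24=b^2*(48*s - 8) + b*(204*s^2 + 62*s - 16) - 54*s^3 + 783*s^2 - 381*s + 42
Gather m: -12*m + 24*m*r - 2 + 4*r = m*(24*r - 12) + 4*r - 2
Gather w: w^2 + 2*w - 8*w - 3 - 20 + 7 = w^2 - 6*w - 16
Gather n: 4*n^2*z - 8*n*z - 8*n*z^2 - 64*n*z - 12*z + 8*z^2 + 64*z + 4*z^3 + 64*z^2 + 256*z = 4*n^2*z + n*(-8*z^2 - 72*z) + 4*z^3 + 72*z^2 + 308*z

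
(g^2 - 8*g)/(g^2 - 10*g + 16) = g/(g - 2)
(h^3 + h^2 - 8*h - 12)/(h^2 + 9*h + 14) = (h^2 - h - 6)/(h + 7)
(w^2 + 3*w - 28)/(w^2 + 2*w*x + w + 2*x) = (w^2 + 3*w - 28)/(w^2 + 2*w*x + w + 2*x)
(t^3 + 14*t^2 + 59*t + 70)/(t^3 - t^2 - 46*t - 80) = (t + 7)/(t - 8)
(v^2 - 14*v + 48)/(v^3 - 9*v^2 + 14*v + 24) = (v - 8)/(v^2 - 3*v - 4)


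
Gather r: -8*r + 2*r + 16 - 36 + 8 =-6*r - 12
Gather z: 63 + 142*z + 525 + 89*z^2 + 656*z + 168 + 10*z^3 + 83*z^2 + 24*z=10*z^3 + 172*z^2 + 822*z + 756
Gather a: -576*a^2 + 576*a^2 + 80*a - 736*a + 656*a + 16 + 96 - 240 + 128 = 0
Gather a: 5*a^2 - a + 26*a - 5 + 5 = 5*a^2 + 25*a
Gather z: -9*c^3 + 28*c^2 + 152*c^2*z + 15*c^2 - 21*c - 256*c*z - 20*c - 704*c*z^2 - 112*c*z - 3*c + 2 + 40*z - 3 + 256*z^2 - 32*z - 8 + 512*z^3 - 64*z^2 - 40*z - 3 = -9*c^3 + 43*c^2 - 44*c + 512*z^3 + z^2*(192 - 704*c) + z*(152*c^2 - 368*c - 32) - 12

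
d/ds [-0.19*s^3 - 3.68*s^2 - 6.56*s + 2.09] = -0.57*s^2 - 7.36*s - 6.56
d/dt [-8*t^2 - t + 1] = -16*t - 1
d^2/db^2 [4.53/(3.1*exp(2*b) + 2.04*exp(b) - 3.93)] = (4.53*(6.2*exp(b) + 2.04)*(12.4*exp(b) + 4.08)*exp(b) - (56.172*exp(b) + 9.2412)*(3.1*exp(2*b) + 2.04*exp(b) - 3.93))*exp(b)/(3.1*exp(2*b) + 2.04*exp(b) - 3.93)^3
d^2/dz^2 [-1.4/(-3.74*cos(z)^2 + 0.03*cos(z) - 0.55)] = (-78.33056*(1 - cos(z)^2)^2 + 0.47124*cos(z)^3 - 27.64734*cos(z)^2 - 0.96558*cos(z) + 72.57348)/(3.74*cos(z)^2 - 0.03*cos(z) + 0.55)^3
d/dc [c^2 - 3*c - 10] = 2*c - 3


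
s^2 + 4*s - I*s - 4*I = (s + 4)*(s - I)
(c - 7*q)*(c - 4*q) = c^2 - 11*c*q + 28*q^2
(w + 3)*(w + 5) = w^2 + 8*w + 15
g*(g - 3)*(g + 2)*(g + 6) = g^4 + 5*g^3 - 12*g^2 - 36*g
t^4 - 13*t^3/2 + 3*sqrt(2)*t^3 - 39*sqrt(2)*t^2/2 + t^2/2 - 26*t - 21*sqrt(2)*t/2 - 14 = (t - 7)*(t + 1/2)*(t + sqrt(2))*(t + 2*sqrt(2))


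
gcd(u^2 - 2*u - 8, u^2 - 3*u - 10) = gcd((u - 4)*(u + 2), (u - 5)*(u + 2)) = u + 2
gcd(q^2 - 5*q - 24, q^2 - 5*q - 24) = q^2 - 5*q - 24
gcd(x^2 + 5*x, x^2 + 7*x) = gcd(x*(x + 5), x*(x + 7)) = x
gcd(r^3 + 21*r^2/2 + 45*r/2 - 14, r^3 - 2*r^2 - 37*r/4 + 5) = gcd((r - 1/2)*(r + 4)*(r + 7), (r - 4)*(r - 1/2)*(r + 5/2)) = r - 1/2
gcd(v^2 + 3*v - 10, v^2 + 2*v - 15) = v + 5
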